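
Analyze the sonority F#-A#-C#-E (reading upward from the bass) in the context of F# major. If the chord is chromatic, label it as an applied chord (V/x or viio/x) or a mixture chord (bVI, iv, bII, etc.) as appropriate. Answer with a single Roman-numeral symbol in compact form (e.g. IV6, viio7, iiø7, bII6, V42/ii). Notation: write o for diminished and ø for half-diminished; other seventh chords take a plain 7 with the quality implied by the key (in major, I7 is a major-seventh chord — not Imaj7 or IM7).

Stacked in thirds the chord is F#-A#-C#-E: a dominant seventh chord on F#.
F# is not a diatonic chord root with this quality in F# major, but it lies a perfect fifth above B (IV), so the chord functions as an applied dominant of IV.

V7/IV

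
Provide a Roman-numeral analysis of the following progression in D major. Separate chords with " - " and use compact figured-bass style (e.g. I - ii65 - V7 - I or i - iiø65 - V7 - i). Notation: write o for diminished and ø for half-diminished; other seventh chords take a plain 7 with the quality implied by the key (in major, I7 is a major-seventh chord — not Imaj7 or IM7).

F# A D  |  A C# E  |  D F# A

I6 - V - I

F#-A-D has root D, degree 1 in D major, so I6.
A-C#-E has root A, degree 5 in D major, so V.
D-F#-A: major triad on D = scale degree 1 → I.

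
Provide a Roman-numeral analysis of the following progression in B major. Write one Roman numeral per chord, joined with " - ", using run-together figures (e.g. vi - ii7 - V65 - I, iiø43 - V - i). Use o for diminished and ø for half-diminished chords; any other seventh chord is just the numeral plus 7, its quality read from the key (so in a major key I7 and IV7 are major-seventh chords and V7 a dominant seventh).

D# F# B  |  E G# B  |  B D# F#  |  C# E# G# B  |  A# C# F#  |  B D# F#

D#-F#-B has root B, degree 1 in B major, so I6.
E-G#-B has root E, degree 4 in B major, so IV.
B-D#-F#: major triad on B = scale degree 1 → I.
C#-E#-G#-B: a dominant seventh chord on C#, the applied dominant of V → V7/V.
A#-C#-F# has root F#, degree 5 in B major, so V6.
B-D#-F#: major triad on B = scale degree 1 → I.

I6 - IV - I - V7/V - V6 - I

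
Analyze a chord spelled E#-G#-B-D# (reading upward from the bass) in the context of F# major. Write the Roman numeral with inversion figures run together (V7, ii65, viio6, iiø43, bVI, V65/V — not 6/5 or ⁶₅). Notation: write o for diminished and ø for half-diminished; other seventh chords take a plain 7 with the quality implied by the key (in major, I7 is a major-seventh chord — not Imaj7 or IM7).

viiø7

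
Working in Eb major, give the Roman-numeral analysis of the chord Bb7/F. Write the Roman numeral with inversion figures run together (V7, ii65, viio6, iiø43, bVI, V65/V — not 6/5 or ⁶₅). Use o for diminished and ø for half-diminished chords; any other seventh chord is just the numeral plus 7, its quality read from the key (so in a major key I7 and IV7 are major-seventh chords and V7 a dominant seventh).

V43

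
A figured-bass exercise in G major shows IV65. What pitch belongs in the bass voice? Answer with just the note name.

E

IV in G major has root C; the chord is C-E-G-B.
The figure 65 means first inversion — the third is in the bass.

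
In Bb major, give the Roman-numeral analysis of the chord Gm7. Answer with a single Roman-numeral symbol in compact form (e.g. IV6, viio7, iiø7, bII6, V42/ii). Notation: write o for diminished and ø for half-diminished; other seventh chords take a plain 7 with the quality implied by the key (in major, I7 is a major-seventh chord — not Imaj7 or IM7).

The pitches G-Bb-D-F form a minor seventh chord rooted on G.
G is scale degree 6 in Bb major, and a minor seventh chord on that degree is written vi7.

vi7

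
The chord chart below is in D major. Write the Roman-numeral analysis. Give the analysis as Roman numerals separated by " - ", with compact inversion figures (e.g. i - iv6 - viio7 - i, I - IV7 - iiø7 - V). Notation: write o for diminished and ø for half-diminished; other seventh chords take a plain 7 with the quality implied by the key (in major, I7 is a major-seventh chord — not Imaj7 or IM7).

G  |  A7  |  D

IV - V7 - I

G: root G is the subdominant; major triad there is IV.
A7 has root A, degree 5 in D major, so V7.
D: root D is the tonic; major triad there is I.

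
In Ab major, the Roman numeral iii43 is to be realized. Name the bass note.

G

iii in Ab major has root C; the chord is C-Eb-G-Bb.
The figure 43 means second inversion — the fifth is in the bass.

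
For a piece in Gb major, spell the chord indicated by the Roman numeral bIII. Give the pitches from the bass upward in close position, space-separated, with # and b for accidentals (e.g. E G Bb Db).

bIII is a major triad on the lowered third degree, borrowed from the parallel minor. In Gb major that root is Bbb.
So the chord is Bbb-Db-Fb.

Bbb Db Fb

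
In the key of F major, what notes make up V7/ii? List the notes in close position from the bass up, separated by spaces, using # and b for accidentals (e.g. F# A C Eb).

V7/ii is a secondary dominant — the dominant seventh of ii. ii in F major is G, so the applied chord's root is D, a perfect fifth above.
Building a dominant seventh chord on D gives D-F#-A-C.

D F# A C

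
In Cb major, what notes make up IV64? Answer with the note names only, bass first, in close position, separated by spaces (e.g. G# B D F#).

Cb Fb Ab

In Cb major, scale degree 4 is Fb, and the diatonic chord built there is a major triad.
Stacking thirds from Fb gives Fb-Ab-Cb.
The figured bass 64 indicates second inversion, placing the fifth (Cb) in the bass: Cb-Fb-Ab.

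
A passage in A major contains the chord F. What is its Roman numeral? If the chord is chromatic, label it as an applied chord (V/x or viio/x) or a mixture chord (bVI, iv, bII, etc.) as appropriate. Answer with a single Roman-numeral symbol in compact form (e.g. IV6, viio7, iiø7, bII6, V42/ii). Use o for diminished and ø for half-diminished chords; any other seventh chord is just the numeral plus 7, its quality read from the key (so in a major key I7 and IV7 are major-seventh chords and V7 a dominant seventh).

bVI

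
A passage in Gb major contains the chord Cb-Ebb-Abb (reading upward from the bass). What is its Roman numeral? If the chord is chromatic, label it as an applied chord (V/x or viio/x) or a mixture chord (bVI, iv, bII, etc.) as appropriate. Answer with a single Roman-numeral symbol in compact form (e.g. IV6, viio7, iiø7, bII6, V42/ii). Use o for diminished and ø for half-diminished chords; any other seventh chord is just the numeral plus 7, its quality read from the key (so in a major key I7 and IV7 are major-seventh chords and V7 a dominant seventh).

Stacked in thirds the chord is Abb-Cb-Ebb: a major triad on Abb.
Abb is the lowered second degree of Gb major (diatonic 2 would be Ab). This is the Neapolitan sixth — a major triad on the lowered second degree, here in its customary first inversion.
With Cb in the bass the chord is in first inversion, so the figured bass is 6.

bII6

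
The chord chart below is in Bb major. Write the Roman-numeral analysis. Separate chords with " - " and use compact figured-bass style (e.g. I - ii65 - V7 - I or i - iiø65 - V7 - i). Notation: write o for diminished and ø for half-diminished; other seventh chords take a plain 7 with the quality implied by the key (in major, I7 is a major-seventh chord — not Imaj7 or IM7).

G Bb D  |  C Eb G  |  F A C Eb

vi - ii - V7

G-Bb-D: minor triad on G = scale degree 6 → vi.
C-Eb-G: root C is the supertonic; minor triad there is ii.
F-A-C-Eb: root F is the dominant; dominant seventh chord there is V7.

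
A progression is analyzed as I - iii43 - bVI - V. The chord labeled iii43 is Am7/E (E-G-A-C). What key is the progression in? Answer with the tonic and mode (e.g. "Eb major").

iii43 is given as E-G-A-C — a minor seventh chord with root A.
Counting down 2 scale steps from A places the tonic on F; a minor seventh chord on degree 3 is diatonic only in major.

F major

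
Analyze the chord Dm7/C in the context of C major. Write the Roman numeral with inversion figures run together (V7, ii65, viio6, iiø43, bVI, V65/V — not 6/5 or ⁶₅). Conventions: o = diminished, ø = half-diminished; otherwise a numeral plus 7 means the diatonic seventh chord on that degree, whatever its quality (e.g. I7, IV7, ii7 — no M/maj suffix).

ii42

The pitches D-F-A-C form a minor seventh chord rooted on D.
In C major, D is the supertonic; the diatonic minor seventh chord there is ii7.
With C in the bass the chord is in third inversion, so the figured bass is 42.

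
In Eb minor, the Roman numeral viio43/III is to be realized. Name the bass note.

The applied chord viio43/III is rooted on F: F-Ab-Cb-Ebb.
The figure 43 means second inversion — the fifth is in the bass.

Cb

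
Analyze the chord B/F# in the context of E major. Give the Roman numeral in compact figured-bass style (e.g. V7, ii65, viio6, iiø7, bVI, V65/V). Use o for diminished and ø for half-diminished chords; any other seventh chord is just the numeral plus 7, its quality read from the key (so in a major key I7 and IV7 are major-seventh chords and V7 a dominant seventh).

V64

Stacked in thirds the chord is B-D#-F#: a major triad on B.
B is scale degree 5 in E major, and a major triad on that degree is written V.
With F# in the bass the chord is in second inversion, so the figured bass is 64.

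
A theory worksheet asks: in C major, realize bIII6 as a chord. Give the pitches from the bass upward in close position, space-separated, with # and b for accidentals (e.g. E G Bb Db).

G Bb Eb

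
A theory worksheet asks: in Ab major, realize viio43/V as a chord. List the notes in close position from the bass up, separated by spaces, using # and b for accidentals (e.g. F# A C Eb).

Ab Cb D F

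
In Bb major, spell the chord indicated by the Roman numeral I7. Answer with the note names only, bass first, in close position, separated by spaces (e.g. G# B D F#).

Bb D F A

In Bb major, the first degree is Bb, and the diatonic chord built there is a major seventh chord.
Stacking thirds from Bb gives Bb-D-F-A.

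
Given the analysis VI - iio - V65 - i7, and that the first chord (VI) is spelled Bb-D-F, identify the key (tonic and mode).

D minor

VI is given as Bb-D-F — a major triad with root Bb.
Counting down 5 scale steps from Bb places the tonic on D; a major triad on degree 6 is diatonic only in minor.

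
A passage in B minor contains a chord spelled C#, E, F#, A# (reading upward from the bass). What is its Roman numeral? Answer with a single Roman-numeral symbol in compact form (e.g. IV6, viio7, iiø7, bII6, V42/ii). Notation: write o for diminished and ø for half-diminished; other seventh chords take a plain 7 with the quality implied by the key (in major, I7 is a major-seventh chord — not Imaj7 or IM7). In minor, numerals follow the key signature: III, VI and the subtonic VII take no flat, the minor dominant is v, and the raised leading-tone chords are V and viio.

Stacked in thirds the chord is F#-A#-C#-E: a dominant seventh chord on F#.
F# is scale degree 5 in B minor, and a dominant seventh chord on that degree is written V7.
With C# in the bass the chord is in second inversion, so the figured bass is 43.

V43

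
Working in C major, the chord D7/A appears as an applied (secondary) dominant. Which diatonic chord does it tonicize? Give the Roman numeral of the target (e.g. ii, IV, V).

The chord is a dominant seventh chord on D.
A dominant resolves down a perfect fifth: D → G. In C major, G is scale degree 5, i.e. V.

V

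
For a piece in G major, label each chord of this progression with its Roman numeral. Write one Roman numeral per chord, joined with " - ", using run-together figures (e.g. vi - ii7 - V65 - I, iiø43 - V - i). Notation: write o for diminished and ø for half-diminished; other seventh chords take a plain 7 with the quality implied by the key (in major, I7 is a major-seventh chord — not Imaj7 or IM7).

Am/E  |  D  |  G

ii64 - V - I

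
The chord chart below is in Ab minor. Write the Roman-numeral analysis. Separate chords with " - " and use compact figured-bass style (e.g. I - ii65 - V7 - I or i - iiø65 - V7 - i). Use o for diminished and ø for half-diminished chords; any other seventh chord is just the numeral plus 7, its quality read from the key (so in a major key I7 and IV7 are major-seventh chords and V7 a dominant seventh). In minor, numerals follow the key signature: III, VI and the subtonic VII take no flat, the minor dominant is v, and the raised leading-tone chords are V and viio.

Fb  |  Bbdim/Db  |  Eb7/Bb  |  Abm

Fb has root Fb, degree 6 in Ab minor, so VI.
Bbdim/Db has root Bb, degree 2 in Ab minor, so iio6.
Eb7/Bb has root Eb, degree 5 in Ab minor, so V43.
Abm has root Ab, degree 1 in Ab minor, so i.

VI - iio6 - V43 - i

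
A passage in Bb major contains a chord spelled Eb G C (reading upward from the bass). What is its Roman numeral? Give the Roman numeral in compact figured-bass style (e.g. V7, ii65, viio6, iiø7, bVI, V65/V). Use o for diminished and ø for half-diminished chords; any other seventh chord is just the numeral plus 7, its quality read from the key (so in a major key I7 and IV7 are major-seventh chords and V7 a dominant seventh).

The pitches C-Eb-G form a minor triad rooted on C.
In Bb major, C is the supertonic; the diatonic minor triad there is ii.
With Eb in the bass the chord is in first inversion, so the figured bass is 6.

ii6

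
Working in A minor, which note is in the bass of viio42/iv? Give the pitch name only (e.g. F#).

The applied chord viio42/iv is rooted on C#: C#-E-G-Bb.
The figure 42 means third inversion — the seventh is in the bass.

Bb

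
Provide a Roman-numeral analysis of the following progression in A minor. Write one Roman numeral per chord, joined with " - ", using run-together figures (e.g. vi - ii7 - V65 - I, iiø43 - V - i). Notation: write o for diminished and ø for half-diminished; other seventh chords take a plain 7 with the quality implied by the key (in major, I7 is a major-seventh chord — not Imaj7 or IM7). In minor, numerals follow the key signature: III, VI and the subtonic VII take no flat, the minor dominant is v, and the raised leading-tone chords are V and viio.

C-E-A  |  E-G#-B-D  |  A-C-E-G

i6 - V7 - i7

C-E-A: root A is the tonic; minor triad there is i6.
E-G#-B-D: root E is the dominant; dominant seventh chord there is V7.
A-C-E-G: root A is the tonic; minor seventh chord there is i7.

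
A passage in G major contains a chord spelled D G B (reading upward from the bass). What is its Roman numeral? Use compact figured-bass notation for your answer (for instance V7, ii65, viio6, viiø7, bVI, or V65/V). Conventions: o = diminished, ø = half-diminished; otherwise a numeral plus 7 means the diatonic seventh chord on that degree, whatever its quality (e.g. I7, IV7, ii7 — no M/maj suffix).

I64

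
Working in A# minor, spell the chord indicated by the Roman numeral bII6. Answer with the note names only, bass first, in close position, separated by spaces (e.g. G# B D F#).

D# F# B

bII6 is the Neapolitan sixth — a major triad on the lowered second degree, here in its customary first inversion. In A# minor that root is B.
So the chord is B-D#-F#, a major triad.
With the 6 figure the chord is in first inversion; from the bass D# upward in close position it reads D#-F#-B.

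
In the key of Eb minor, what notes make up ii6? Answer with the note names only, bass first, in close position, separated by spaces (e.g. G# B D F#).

Ab C F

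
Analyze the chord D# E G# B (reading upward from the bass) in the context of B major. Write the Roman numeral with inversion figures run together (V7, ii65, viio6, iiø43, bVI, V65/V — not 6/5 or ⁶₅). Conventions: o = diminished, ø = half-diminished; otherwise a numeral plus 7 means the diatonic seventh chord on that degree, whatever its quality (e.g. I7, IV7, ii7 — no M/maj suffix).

IV42

Stacked in thirds the chord is E-G#-B-D#: a major seventh chord on E.
In B major, E is the subdominant; the diatonic major seventh chord there is IV7.
With D# in the bass the chord is in third inversion, so the figured bass is 42.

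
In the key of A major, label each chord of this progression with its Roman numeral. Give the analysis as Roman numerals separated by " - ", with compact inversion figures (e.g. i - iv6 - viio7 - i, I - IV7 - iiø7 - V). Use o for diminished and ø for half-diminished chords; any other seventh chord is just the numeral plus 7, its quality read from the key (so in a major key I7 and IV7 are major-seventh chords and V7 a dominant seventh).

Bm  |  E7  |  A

Bm: minor triad on B = scale degree 2 → ii.
E7: dominant seventh chord on E = scale degree 5 → V7.
A has root A, degree 1 in A major, so I.

ii - V7 - I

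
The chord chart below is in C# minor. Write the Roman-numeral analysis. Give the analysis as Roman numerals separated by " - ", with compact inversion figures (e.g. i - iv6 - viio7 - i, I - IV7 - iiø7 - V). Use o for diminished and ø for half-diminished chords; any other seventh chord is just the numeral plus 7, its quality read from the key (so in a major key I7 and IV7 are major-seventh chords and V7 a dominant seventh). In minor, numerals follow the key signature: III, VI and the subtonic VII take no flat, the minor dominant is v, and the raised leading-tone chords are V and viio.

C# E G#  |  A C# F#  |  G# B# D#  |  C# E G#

i - iv6 - V - i

C#-E-G#: minor triad on C# = scale degree 1 → i.
A-C#-F#: root F# is the subdominant; minor triad there is iv6.
G#-B#-D# has root G#, degree 5 in C# minor, so V.
C#-E-G#: minor triad on C# = scale degree 1 → i.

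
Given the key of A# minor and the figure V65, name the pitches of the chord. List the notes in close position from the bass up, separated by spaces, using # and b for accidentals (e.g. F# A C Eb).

G## B# D# E#

In A# minor, scale degree 5 is E#. The dominant is major (leading tone raised), so V is a dominant seventh chord.
That chord is spelled E#-G##-B#-D#.
The figured bass 65 indicates first inversion, placing the third (G##) in the bass: G##-B#-D#-E#.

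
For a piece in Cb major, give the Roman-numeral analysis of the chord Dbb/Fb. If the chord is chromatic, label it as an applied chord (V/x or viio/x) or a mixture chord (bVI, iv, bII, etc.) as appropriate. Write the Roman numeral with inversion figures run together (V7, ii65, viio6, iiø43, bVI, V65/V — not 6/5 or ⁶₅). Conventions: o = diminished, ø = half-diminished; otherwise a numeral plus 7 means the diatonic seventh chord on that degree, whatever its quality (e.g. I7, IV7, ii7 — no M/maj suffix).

bII6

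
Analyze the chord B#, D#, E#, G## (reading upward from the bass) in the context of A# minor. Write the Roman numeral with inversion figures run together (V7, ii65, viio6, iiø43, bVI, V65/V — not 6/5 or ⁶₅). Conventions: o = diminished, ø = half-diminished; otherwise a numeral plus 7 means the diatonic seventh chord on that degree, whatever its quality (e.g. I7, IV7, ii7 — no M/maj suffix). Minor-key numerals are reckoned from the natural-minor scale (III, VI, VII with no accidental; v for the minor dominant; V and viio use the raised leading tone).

V43

The pitches E#-G##-B#-D# form a dominant seventh chord rooted on E#.
In A# minor, E# is the dominant; the diatonic dominant seventh chord there is V7.
With B# in the bass the chord is in second inversion, so the figured bass is 43.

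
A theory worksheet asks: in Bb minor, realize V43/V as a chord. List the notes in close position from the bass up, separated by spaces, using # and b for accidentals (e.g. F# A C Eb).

G Bb C E

The slash means an applied dominant: we want the dominant of V. In Bb minor, V is F major, and its dominant is built on C.
Building a dominant seventh chord on C gives C-E-G-Bb.
The figured bass 43 indicates second inversion, placing the fifth (G) in the bass: G-Bb-C-E.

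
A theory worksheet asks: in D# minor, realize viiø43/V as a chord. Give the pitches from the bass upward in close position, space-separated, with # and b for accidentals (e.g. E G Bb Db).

viiø43/V is a secondary leading-tone chord. The target V is A# in D# minor; the applied chord is rooted a semitone below, on G##.
Building a half-diminished seventh chord on G## gives G##-B#-D#-F##.
With the 43 figure the chord is in second inversion; from the bass D# upward in close position it reads D#-F##-G##-B#.

D# F## G## B#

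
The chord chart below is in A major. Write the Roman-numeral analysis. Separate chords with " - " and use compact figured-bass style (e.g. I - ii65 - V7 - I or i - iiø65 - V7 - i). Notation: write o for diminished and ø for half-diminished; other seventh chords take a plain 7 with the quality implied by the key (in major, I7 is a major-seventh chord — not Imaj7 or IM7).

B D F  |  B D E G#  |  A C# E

iio - V43 - I

B-D-F: diminished triad on B — chromatic; iio (borrowed from the parallel minor).
B-D-E-G# has root E, degree 5 in A major, so V43.
A-C#-E: major triad on A = scale degree 1 → I.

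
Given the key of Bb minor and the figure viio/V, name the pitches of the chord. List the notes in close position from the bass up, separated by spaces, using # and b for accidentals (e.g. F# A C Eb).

E G Bb

The slash marks an applied leading-tone chord: viio of V. In Bb minor, V is F, so the leading tone to it is E, a half step below.
Building a diminished triad on E gives E-G-Bb.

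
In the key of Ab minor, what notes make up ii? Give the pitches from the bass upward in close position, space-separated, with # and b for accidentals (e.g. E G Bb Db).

ii is the minor supertonic, borrowed from the parallel major (the Dorian ii). In Ab minor that root is Bb.
So the chord is Bb-Db-F.

Bb Db F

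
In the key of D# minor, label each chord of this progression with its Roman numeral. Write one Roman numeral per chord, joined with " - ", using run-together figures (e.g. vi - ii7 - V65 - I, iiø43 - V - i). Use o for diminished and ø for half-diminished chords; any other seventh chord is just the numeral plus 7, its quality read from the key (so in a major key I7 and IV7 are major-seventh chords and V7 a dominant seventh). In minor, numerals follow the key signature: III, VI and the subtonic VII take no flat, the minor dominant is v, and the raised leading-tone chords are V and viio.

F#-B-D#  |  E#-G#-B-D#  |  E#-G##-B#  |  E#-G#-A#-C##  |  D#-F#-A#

VI64 - iiø7 - V/V - V43 - i

F#-B-D#: major triad on B = scale degree 6 → VI64.
E#-G#-B-D#: half-diminished seventh chord on E# = scale degree 2 → iiø7.
E#-G##-B#: a major triad on E#, the applied dominant of V → V/V.
E#-G#-A#-C## has root A#, degree 5 in D# minor, so V43.
D#-F#-A# has root D#, degree 1 in D# minor, so i.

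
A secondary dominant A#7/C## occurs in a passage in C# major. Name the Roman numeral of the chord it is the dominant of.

ii

The chord is a dominant seventh chord on A#.
A dominant resolves down a perfect fifth: A# → D#. In C# major, D# is scale degree 2, i.e. ii.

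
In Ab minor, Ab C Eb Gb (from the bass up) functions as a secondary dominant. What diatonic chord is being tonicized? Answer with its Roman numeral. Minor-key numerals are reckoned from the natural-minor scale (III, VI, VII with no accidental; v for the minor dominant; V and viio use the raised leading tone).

iv

The chord is a dominant seventh chord on Ab.
A dominant resolves down a perfect fifth: Ab → Db. In Ab minor, Db is scale degree 4, i.e. iv.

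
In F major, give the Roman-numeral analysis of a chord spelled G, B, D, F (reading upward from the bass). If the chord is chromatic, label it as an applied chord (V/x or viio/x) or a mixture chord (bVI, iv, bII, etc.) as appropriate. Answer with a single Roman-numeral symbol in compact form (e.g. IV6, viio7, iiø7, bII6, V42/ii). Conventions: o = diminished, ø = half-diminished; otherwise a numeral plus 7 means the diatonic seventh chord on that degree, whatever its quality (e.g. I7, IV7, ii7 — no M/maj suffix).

Stacked in thirds the chord is G-B-D-F: a dominant seventh chord on G.
G is not a diatonic chord root with this quality in F major, but it lies a perfect fifth above C (V), so the chord functions as an applied dominant of V.

V7/V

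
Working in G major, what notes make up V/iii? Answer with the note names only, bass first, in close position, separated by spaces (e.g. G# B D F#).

F# A# C#

V/iii is a secondary dominant — the dominant triad of iii. iii in G major is B, so the applied chord's root is F#, a perfect fifth above.
Building a major triad on F# gives F#-A#-C#.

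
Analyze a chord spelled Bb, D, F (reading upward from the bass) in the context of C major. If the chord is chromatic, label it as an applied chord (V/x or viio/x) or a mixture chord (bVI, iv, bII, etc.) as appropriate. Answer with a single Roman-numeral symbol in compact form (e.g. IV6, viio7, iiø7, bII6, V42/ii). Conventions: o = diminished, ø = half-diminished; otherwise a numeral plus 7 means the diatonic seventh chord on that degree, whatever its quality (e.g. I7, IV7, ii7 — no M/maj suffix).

bVII

Stacked in thirds the chord is Bb-D-F: a major triad on Bb.
Bb is the lowered seventh degree of C major (diatonic 7 would be B). This is a major triad on the lowered seventh degree (the subtonic), borrowed from the parallel minor.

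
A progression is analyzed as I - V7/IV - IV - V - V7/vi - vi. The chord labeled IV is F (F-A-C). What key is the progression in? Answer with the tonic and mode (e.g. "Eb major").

C major

The anchor chord is a major triad on F, labeled IV.
Counting down 3 scale steps from F places the tonic on C; a major triad on degree 4 is diatonic only in major.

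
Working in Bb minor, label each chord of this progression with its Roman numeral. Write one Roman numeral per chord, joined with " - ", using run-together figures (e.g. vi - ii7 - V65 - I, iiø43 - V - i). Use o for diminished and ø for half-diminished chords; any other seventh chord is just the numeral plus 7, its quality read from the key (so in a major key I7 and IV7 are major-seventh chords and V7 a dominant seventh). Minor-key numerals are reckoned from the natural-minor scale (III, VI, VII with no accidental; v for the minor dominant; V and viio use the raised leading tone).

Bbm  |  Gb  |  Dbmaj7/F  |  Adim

i - VI - III65 - viio

Bbm has root Bb, degree 1 in Bb minor, so i.
Gb: root Gb is the submediant; major triad there is VI.
Dbmaj7/F: major seventh chord on Db = scale degree 3 → III65.
Adim: root A is the leading tone; diminished triad there is viio.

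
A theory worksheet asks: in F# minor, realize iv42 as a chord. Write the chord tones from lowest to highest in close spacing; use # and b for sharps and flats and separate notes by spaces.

A B D F#

In F# minor, the fourth degree is B, and the diatonic chord built there is a minor seventh chord.
That chord is spelled B-D-F#-A.
With the 42 figure the chord is in third inversion; from the bass A upward in close position it reads A-B-D-F#.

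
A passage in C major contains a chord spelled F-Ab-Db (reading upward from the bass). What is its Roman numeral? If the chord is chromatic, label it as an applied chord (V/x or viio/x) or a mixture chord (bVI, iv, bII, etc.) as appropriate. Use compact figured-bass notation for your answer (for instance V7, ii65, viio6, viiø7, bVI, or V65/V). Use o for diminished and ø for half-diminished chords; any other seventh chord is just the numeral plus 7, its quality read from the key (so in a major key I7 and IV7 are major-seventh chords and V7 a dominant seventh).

The pitches Db-F-Ab form a major triad rooted on Db.
Db is the lowered second degree of C major (diatonic 2 would be D). This is the Neapolitan sixth — a major triad on the lowered second degree, here in its customary first inversion.
With F in the bass the chord is in first inversion, so the figured bass is 6.

bII6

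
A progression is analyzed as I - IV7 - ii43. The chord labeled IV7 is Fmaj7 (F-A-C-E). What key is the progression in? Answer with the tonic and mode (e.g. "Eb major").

IV7 is given as F-A-C-E — a major seventh chord with root F.
IV7 on F implies F is the subdominant; that puts the tonic at C, and the uppercase numeral fits major mode.

C major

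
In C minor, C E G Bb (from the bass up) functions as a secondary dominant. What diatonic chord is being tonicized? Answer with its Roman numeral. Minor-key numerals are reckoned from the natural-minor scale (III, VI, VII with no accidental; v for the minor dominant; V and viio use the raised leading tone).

iv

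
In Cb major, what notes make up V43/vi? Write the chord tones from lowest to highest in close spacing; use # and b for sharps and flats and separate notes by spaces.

The slash means an applied dominant: we want the dominant of vi. In Cb major, vi is Ab minor, and its dominant is built on Eb.
Building a dominant seventh chord on Eb gives Eb-G-Bb-Db.
With the 43 figure the chord is in second inversion; from the bass Bb upward in close position it reads Bb-Db-Eb-G.

Bb Db Eb G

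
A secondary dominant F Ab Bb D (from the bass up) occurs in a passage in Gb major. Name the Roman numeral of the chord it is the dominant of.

vi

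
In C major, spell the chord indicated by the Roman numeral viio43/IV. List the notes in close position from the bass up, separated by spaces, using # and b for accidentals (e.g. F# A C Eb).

The slash marks an applied leading-tone chord: viio of IV. In C major, IV is F, so the leading tone to it is E, a half step below.
Building a fully diminished seventh chord on E gives E-G-Bb-Db.
With the 43 figure the chord is in second inversion; from the bass Bb upward in close position it reads Bb-Db-E-G.

Bb Db E G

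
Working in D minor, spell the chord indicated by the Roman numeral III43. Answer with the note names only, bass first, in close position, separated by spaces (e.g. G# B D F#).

C E F A

The numeral's case and figure indicate a major seventh chord. In D minor its root, scale degree 3, is F.
That chord is spelled F-A-C-E.
The figured bass 43 indicates second inversion, placing the fifth (C) in the bass: C-E-F-A.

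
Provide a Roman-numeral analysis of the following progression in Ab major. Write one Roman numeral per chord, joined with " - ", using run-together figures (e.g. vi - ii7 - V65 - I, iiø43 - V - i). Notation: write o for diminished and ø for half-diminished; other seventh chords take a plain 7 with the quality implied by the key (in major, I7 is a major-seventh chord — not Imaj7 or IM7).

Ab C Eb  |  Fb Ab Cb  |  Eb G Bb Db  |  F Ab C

Ab-C-Eb has root Ab, degree 1 in Ab major, so I.
Fb-Ab-Cb is non-diatonic — bVI, a mixture chord from Ab minor.
Eb-G-Bb-Db has root Eb, degree 5 in Ab major, so V7.
F-Ab-C has root F, degree 6 in Ab major, so vi.

I - bVI - V7 - vi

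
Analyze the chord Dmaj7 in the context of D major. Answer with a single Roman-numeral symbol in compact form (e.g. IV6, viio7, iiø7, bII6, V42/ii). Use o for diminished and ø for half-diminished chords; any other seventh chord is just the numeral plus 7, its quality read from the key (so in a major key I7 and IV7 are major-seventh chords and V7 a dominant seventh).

The pitches D-F#-A-C# form a major seventh chord rooted on D.
D is scale degree 1 in D major, and a major seventh chord on that degree is written I7.

I7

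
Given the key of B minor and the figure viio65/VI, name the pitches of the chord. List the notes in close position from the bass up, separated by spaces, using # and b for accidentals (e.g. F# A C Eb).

A C Eb F#

viio65/VI is a secondary leading-tone chord. The target VI is G in B minor; the applied chord is rooted a semitone below, on F#.
Building a fully diminished seventh chord on F# gives F#-A-C-Eb.
With the 65 figure the chord is in first inversion; from the bass A upward in close position it reads A-C-Eb-F#.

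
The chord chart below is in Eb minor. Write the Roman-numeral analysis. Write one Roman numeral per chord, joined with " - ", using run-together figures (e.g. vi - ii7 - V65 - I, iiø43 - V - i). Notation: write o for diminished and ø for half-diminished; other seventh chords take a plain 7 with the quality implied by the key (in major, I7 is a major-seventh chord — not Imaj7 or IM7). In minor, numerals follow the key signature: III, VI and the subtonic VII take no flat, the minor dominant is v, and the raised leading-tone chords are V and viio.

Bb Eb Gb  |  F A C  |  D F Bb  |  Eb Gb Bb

Bb-Eb-Gb has root Eb, degree 1 in Eb minor, so i64.
F-A-C is the secondary dominant of V (major triad on F): V/V.
D-F-Bb: root Bb is the dominant; major triad there is V6.
Eb-Gb-Bb: root Eb is the tonic; minor triad there is i.

i64 - V/V - V6 - i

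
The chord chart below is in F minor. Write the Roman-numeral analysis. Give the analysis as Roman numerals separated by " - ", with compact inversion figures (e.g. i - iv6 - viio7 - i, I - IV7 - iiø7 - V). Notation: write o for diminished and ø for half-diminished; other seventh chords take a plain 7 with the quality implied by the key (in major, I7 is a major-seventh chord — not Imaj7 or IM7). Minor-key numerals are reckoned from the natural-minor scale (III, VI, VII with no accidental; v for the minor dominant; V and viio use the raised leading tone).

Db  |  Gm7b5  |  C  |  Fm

VI - iiø7 - V - i

Db: root Db is the submediant; major triad there is VI.
Gm7b5: half-diminished seventh chord on G = scale degree 2 → iiø7.
C has root C, degree 5 in F minor, so V.
Fm has root F, degree 1 in F minor, so i.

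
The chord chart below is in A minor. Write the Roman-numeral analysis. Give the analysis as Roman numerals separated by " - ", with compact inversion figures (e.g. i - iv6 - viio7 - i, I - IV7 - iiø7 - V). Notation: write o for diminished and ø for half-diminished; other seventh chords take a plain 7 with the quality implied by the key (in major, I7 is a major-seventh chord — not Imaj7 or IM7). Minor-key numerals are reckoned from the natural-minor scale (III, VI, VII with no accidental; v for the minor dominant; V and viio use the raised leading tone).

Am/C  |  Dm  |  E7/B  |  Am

i6 - iv - V43 - i

Am/C: minor triad on A = scale degree 1 → i6.
Dm: minor triad on D = scale degree 4 → iv.
E7/B: root E is the dominant; dominant seventh chord there is V43.
Am: root A is the tonic; minor triad there is i.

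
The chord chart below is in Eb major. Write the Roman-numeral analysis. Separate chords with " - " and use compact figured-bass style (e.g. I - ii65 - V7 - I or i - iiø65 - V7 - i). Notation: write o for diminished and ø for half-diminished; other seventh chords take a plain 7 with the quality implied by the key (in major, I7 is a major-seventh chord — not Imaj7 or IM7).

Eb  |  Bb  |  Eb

I - V - I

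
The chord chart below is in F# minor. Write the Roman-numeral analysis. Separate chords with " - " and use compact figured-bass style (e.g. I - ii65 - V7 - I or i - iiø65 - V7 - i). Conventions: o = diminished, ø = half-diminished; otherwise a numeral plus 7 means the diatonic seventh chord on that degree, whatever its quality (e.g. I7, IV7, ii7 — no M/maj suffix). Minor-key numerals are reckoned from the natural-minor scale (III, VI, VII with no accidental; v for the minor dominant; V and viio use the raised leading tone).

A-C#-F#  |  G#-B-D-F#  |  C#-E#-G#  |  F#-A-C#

i6 - iiø7 - V - i

A-C#-F# has root F#, degree 1 in F# minor, so i6.
G#-B-D-F# has root G#, degree 2 in F# minor, so iiø7.
C#-E#-G# has root C#, degree 5 in F# minor, so V.
F#-A-C#: minor triad on F# = scale degree 1 → i.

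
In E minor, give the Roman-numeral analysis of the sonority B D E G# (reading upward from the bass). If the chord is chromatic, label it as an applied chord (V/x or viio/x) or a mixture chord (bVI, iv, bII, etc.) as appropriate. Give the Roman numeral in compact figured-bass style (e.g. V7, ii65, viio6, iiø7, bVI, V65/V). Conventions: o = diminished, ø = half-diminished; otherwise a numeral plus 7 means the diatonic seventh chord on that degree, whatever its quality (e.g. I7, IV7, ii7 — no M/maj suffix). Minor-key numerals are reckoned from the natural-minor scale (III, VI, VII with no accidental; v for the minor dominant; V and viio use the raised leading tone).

V43/iv

The pitches E-G#-B-D form a dominant seventh chord rooted on E.
E is not a diatonic chord root with this quality in E minor, but it lies a perfect fifth above A (iv), so the chord functions as an applied dominant of iv.
With B in the bass the chord is in second inversion, so the figured bass is 43.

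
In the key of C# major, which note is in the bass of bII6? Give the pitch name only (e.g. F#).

F#

bII in C# major has root D; the chord is D-F#-A.
The figure 6 means first inversion — the third is in the bass.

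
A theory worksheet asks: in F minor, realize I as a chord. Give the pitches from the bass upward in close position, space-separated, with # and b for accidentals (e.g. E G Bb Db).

I is the major tonic (Picardy third), borrowed from the parallel major. In F minor that root is F.
So the chord is F-A-C.

F A C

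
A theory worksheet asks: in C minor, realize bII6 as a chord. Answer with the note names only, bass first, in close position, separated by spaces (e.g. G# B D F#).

F Ab Db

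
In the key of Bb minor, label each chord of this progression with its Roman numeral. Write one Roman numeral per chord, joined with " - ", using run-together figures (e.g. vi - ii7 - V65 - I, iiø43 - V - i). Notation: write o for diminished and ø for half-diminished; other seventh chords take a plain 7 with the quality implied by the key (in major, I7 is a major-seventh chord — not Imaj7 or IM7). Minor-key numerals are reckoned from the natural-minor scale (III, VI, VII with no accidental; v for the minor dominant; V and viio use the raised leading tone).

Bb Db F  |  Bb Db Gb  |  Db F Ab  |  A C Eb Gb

Bb-Db-F: minor triad on Bb = scale degree 1 → i.
Bb-Db-Gb: major triad on Gb = scale degree 6 → VI6.
Db-F-Ab has root Db, degree 3 in Bb minor, so III.
A-C-Eb-Gb has root A, degree 7 in Bb minor, so viio7.

i - VI6 - III - viio7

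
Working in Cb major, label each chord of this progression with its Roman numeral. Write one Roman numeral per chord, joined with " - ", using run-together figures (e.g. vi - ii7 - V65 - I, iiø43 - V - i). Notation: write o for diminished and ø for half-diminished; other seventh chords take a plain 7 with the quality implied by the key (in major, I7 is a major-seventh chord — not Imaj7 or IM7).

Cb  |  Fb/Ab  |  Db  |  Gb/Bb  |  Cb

Cb has root Cb, degree 1 in Cb major, so I.
Fb/Ab: root Fb is the subdominant; major triad there is IV6.
Db: a major triad on Db, the applied dominant of V → V/V.
Gb/Bb: major triad on Gb = scale degree 5 → V6.
Cb: major triad on Cb = scale degree 1 → I.

I - IV6 - V/V - V6 - I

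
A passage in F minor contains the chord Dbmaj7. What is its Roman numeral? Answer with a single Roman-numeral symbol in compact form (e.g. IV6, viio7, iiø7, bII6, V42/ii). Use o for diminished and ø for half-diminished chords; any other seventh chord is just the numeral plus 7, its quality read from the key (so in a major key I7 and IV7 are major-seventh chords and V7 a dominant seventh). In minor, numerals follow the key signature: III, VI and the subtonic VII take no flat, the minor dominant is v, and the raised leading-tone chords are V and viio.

The pitches Db-F-Ab-C form a major seventh chord rooted on Db.
Db is scale degree 6 in F minor, and a major seventh chord on that degree is written VI7.

VI7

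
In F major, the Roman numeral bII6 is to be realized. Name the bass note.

bII in F major has root Gb; the chord is Gb-Bb-Db.
The figure 6 means first inversion — the third is in the bass.

Bb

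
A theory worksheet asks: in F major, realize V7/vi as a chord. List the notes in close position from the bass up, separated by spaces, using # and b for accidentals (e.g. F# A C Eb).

A C# E G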